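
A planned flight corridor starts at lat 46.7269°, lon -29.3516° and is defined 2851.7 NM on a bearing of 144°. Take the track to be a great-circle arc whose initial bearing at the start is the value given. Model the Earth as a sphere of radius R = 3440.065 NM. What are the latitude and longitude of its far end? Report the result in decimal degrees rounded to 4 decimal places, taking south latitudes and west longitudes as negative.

δ = 2851.7/3440.065 = 0.828967 rad (47.4963°).
Start latitude φ₁ = 0.815538 rad; initial bearing θ = 2.513274 rad.
Destination latitude: φ₂ = arcsin( sin φ₁ cos δ + cos φ₁ sin δ cos θ ) = arcsin(0.083086) = 4.7660°.
For the longitude increment, Δλ = atan2( sin θ sin δ cos φ₁, cos δ − sin φ₁ sin φ₂ ) = atan2(0.297041, 0.615143) = 25.7750°.
Hence λ₂ = -29.3516° + 25.7750° = -3.5766°.

latitude 4.7660°, longitude -3.5766°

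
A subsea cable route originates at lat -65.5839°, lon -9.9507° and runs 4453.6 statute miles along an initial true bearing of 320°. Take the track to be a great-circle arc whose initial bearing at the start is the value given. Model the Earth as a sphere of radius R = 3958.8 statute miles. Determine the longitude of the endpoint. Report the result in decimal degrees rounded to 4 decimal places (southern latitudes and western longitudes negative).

δ = 4453.6/3958.8 = 1.124987 rad (64.4570°).
Start latitude φ₁ = -1.144655 rad; initial bearing θ = 5.585054 rad.
Applying the spherical law of cosines for sides, sin φ₂ = sin φ₁ cos δ + cos φ₁ sin δ cos θ = -0.106922, so φ₂ = -6.1379°.
For the longitude increment, Δλ = atan2( sin θ sin δ cos φ₁, cos δ − sin φ₁ sin φ₂ ) = atan2(-0.239734, 0.333828) = -35.6835°.
λ₂ = -9.9507° + -35.6835° = -45.6342°.

longitude -45.6342°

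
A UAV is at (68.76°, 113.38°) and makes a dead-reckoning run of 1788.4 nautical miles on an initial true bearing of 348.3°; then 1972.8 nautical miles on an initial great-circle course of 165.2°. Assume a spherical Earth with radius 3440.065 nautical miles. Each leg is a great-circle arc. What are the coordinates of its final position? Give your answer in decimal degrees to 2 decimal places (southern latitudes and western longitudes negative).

Apply the spherical direct solution leg by leg, carrying full precision between legs.
Leg 1: from (68.76°, 113.38°), δ = 1788.4/3440.065 = 0.519874 rad, θ = 348.3° → φ = 80.12°, λ = -30.69°.
Leg 2: from (80.12°, -30.69°), δ = 1972.8/3440.065 = 0.573478 rad, θ = 165.2° → φ = 47.52°, λ = -18.84°.

latitude 47.52°, longitude -18.84°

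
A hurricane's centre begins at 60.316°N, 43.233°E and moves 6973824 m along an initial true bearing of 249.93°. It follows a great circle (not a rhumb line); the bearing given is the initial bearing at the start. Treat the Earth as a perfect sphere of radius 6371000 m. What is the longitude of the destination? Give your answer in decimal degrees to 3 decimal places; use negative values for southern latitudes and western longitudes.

δ = 6973824/6371000 = 1.094620 rad (62.7171°).
With φ₁ = 60.316° = 1.052713 rad and θ = 249.93° = 4.362101 rad:
sin φ₂ = sin φ₁ cos δ + cos φ₁ sin δ cos θ = (0.868770)(0.458384) + (0.495216)(0.888754)(-0.343168) = 0.247193
φ₂ = asin(0.247193) = 0.249783 rad = 14.311°.
For the longitude increment, Δλ = atan2( sin θ sin δ cos φ₁, cos δ − sin φ₁ sin φ₂ ) = atan2(-0.413398, 0.243630) = -59.488°.
λ₂ = λ₁ + Δλ = -16.255°.

longitude -16.255°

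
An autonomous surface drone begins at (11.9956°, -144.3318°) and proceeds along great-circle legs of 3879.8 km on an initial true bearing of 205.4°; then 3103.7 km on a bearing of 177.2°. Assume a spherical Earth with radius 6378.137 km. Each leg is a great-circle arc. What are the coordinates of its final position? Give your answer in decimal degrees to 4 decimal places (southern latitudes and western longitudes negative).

latitude -47.3726°, longitude -157.4746°

Apply the spherical direct solution leg by leg, carrying full precision between legs.
Leg 1: from (11.9956°, -144.3318°), δ = 3879.8/6378.137 = 0.608297 rad, θ = 205.4° → φ = -19.5361°, λ = -159.4076°.
Leg 2: from (-19.5361°, -159.4076°), δ = 3103.7/6378.137 = 0.486615 rad, θ = 177.2° → φ = -47.3726°, λ = -157.4746°.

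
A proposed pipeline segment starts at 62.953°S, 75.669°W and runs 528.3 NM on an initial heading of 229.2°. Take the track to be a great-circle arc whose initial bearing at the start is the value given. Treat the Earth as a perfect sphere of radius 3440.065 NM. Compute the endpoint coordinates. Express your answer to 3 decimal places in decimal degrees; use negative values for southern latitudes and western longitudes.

Central angle δ = d/R = 0.153573 rad.
Start latitude φ₁ = -1.098737 rad; initial bearing θ = 4.000295 rad.
Applying the spherical law of cosines for sides, sin φ₂ = sin φ₁ cos δ + cos φ₁ sin δ cos θ = -0.925603, so φ₂ = -67.759°.
Δλ = atan2( sin θ sin δ cos φ₁ , cos δ − sin φ₁ sin φ₂ ) = atan2(-0.052656, 0.163858) = -0.310926 rad = -17.815°.
λ₂ = -75.669° + -17.815° = -93.484°.

latitude -67.759°, longitude -93.484°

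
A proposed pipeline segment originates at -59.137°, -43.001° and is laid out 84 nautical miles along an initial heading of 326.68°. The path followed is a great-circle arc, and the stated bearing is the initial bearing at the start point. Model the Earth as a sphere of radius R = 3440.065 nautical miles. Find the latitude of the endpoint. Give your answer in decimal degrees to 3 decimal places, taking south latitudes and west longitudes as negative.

Central angle δ = d/R = 0.024418 rad.
Start latitude φ₁ = -1.032135 rad; initial bearing θ = 5.701642 rad.
Applying the spherical law of cosines for sides, sin φ₂ = sin φ₁ cos δ + cos φ₁ sin δ cos θ = -0.847674, so φ₂ = -57.960°.
Δλ = atan2( sin θ sin δ cos φ₁ , cos δ − sin φ₁ sin φ₂ ) = atan2(-0.006880, 0.272061) = -0.025284 rad = -1.449°.
Hence λ₂ = -43.001° + -1.449° = -44.450°.

latitude -57.960°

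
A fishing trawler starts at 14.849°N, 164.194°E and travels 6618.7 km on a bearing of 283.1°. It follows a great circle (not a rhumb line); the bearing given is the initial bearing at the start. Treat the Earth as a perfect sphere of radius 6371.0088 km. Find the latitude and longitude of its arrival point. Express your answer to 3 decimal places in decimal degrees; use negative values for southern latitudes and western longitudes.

latitude 18.590°, longitude 101.867°

The arc subtends δ = 6618.7/6371.0088 = 1.038878 rad at the centre.
Converting: φ₁ = 0.259164 rad, θ = 4.941027 rad.
sin φ₂ = sin φ₁ cos δ + cos φ₁ sin δ cos θ = (0.256273)(0.507188) + (0.966605)(0.861836)(0.226651) = 0.318791
φ₂ = asin(0.318791) = 0.324454 rad = 18.590°.
Δλ = atan2( sin θ sin δ cos φ₁ , cos δ − sin φ₁ sin φ₂ ) = atan2(-0.811375, 0.425490) = -1.087815 rad = -62.327°.
Hence λ₂ = 164.194° + -62.327° = 101.867°.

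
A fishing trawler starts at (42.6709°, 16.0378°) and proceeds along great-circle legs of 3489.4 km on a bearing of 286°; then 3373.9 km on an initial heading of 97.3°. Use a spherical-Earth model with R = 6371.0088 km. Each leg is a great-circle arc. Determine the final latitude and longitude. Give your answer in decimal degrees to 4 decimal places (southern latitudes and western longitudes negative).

latitude 32.9322°, longitude 9.3526°

Apply the spherical direct solution leg by leg, carrying full precision between legs.
Leg 1: from (42.6709°, 16.0378°), δ = 3489.4/6371.0088 = 0.547700 rad, θ = 286° → φ = 43.1708°, λ = -27.3025°.
Leg 2: from (43.1708°, -27.3025°), δ = 3373.9/6371.0088 = 0.529571 rad, θ = 97.3° → φ = 32.9322°, λ = 9.3526°.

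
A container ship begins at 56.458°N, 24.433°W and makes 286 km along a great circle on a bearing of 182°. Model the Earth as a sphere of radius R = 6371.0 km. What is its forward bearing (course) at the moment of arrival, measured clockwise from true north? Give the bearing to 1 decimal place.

Central angle δ = d/R = 0.044891 rad.
With φ₁ = 56.458° = 0.985378 rad and θ = 182° = 3.176499 rad:
Destination latitude: φ₂ = arcsin( sin φ₁ cos δ + cos φ₁ sin δ cos θ ) = arcsin(0.807860) = 53.887°.
For the longitude increment, Δλ = atan2( sin θ sin δ cos φ₁, cos δ − sin φ₁ sin φ₂ ) = atan2(-0.000865, 0.325656) = -0.152°.
λ₂ = -24.433° + -0.152° = -24.585°.
The forward bearing on arrival equals the back-azimuth from the destination plus 180°.
Back-azimuth from P₂ (53.9°, -24.6°) to P₁ (56.5°, -24.4°), with Δλ' = λ₁ − λ₂ = 0.2°: atan2( sin Δλ' cos φ₁ , cos φ₂ sin φ₁ − sin φ₂ cos φ₁ cos Δλ' ) = 1.9°.
Final bearing = (1.9° + 180°) mod 360° = 181.9°.

final bearing 181.9°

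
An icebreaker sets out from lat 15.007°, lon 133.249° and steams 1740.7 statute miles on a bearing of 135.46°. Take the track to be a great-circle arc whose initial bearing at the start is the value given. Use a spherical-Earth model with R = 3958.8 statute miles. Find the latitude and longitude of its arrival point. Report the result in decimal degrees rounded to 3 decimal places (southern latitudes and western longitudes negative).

latitude -3.368°, longitude 150.652°

The arc subtends δ = 1740.7/3958.8 = 0.439704 rad at the centre.
Converting: φ₁ = 0.261922 rad, θ = 2.364223 rad.
sin φ₂ = sin φ₁ cos δ + cos φ₁ sin δ cos θ = (0.258937)(0.904878) + (0.965894)(0.425672)(-0.712761) = -0.058748
φ₂ = asin(-0.058748) = -0.058782 rad = -3.368°.
Δλ = atan2( sin θ sin δ cos φ₁ , cos δ − sin φ₁ sin φ₂ ) = atan2(0.288386, 0.920090) = 0.303734 rad = 17.403°.
λ₂ = λ₁ + Δλ = 150.652°.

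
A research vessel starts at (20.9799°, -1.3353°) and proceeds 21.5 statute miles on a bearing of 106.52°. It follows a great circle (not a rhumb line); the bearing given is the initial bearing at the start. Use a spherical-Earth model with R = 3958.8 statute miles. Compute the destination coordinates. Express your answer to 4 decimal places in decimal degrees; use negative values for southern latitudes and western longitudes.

δ = 21.5/3958.8 = 0.005431 rad (0.3112°).
Start latitude φ₁ = 0.366168 rad; initial bearing θ = 1.859125 rad.
Applying the spherical law of cosines for sides, sin φ₂ = sin φ₁ cos δ + cos φ₁ sin δ cos θ = 0.356593, so φ₂ = 20.8911°.
Δλ = atan2( sin θ sin δ cos φ₁ , cos δ − sin φ₁ sin φ₂ ) = atan2(0.004862, 0.872310) = 0.005573 rad = 0.3193°.
λ₂ = -1.3353° + 0.3193° = -1.0160°.

latitude 20.8911°, longitude -1.0160°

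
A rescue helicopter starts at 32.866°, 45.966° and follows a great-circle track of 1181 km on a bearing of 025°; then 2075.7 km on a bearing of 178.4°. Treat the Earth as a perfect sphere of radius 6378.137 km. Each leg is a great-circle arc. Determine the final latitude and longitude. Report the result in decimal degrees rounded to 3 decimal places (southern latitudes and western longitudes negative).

Apply the spherical direct solution leg by leg, carrying full precision between legs.
Leg 1: from (32.866°, 45.966°), δ = 1181/6378.137 = 0.185164 rad, θ = 25° → φ = 42.342°, λ = 52.009°.
Leg 2: from (42.342°, 52.009°), δ = 2075.7/6378.137 = 0.325440 rad, θ = 178.4° → φ = 23.701°, λ = 52.567°.

latitude 23.701°, longitude 52.567°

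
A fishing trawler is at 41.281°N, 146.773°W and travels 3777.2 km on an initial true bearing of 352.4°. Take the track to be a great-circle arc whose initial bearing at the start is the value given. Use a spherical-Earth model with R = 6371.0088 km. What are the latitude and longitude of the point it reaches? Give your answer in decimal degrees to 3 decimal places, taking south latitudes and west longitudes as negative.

Angular distance δ = d/R = 3777.2 / 6371.0088 = 0.592873 rad.
Start latitude φ₁ = 0.720489 rad; initial bearing θ = 6.150540 rad.
Applying the spherical law of cosines for sides, sin φ₂ = sin φ₁ cos δ + cos φ₁ sin δ cos θ = 0.963358, so φ₂ = 74.442°.
Then Δλ = atan2(-0.055533, 0.193761) = -0.279123 rad, from sin θ sin δ cos φ₁ over cos δ − sin φ₁ sin φ₂.
λ₂ = λ₁ + Δλ = -162.766°.

latitude 74.442°, longitude -162.766°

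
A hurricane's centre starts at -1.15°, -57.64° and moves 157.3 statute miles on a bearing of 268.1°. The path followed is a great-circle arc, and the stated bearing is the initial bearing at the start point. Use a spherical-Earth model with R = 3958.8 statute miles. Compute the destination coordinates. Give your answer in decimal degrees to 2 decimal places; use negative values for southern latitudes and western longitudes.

Central angle δ = d/R = 0.039734 rad.
Start latitude φ₁ = -0.020071 rad; initial bearing θ = 4.679228 rad.
Destination latitude: φ₂ = arcsin( sin φ₁ cos δ + cos φ₁ sin δ cos θ ) = arcsin(-0.021371) = -1.22°.
For the longitude increment, Δλ = atan2( sin θ sin δ cos φ₁, cos δ − sin φ₁ sin φ₂ ) = atan2(-0.039694, 0.998782) = -2.28°.
Hence λ₂ = -57.64° + -2.28° = -59.92°.

latitude -1.22°, longitude -59.92°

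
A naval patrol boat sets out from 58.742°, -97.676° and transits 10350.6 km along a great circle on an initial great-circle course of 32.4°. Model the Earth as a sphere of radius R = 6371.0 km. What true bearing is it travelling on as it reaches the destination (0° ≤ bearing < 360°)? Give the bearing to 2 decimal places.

final bearing 162.41°

The arc subtends δ = 10350.6/6371 = 1.624643 rad at the centre.
Converting: φ₁ = 1.025241 rad, θ = 0.565487 rad.
sin φ₂ = sin φ₁ cos δ + cos φ₁ sin δ cos θ = (0.854839)(-0.053821) + (0.518893)(0.998551)(0.844328) = 0.391473
φ₂ = asin(0.391473) = 0.402231 rad = 23.046°.
Δλ = atan2( sin θ sin δ cos φ₁ , cos δ − sin φ₁ sin φ₂ ) = atan2(0.277634, -0.388467) = 2.521075 rad = 144.447°.
λ₂ = λ₁ + Δλ = 46.771°.
The forward bearing on arrival equals the back-azimuth from the destination plus 180°.
Back-azimuth from P₂ (23.05°, 46.77°) to P₁ (58.74°, -97.68°), with Δλ' = λ₁ − λ₂ = -144.45°: atan2( sin Δλ' cos φ₁ , cos φ₂ sin φ₁ − sin φ₂ cos φ₁ cos Δλ' ) = 342.41°.
Final bearing = (342.41° + 180°) mod 360° = 162.41°.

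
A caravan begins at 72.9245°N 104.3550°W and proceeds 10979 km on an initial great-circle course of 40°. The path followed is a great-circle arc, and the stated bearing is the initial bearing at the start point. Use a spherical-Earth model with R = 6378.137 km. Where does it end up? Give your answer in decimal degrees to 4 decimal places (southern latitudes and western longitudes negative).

latitude 4.5321°, longitude 36.0386°

δ = 10979/6378.137 = 1.721349 rad (98.6260°).
With φ₁ = 72.9245° = 1.272773 rad and θ = 40° = 0.698132 rad:
Destination latitude: φ₂ = arcsin( sin φ₁ cos δ + cos φ₁ sin δ cos θ ) = arcsin(0.079017) = 4.5321°.
For the longitude increment, Δλ = atan2( sin θ sin δ cos φ₁, cos δ − sin φ₁ sin φ₂ ) = atan2(0.186608, -0.225519) = 140.3936°.
Hence λ₂ = -104.3550° + 140.3936° = 36.0386°.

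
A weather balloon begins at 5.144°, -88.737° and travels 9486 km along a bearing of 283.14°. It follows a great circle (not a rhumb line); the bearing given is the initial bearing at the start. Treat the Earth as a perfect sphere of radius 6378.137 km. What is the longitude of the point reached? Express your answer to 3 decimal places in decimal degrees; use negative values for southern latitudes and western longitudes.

longitude -175.035°

δ = 9486/6378.137 = 1.487268 rad (85.2142°).
Converting: φ₁ = 0.089780 rad, θ = 4.941725 rad.
Destination latitude: φ₂ = arcsin( sin φ₁ cos δ + cos φ₁ sin δ cos θ ) = arcsin(0.233107) = 13.480°.
For the longitude increment, Δλ = atan2( sin θ sin δ cos φ₁, cos δ − sin φ₁ sin φ₂ ) = atan2(-0.966514, 0.062531) = -86.298°.
Hence λ₂ = -88.737° + -86.298° = -175.035°.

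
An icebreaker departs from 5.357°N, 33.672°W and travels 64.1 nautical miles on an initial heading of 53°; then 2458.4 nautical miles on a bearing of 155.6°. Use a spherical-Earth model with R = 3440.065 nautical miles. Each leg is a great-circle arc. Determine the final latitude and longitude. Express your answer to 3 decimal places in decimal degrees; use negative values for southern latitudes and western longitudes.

latitude -30.971°, longitude -14.409°

Apply the spherical direct solution leg by leg, carrying full precision between legs.
Leg 1: from (5.357°, -33.672°), δ = 64.1/3440.065 = 0.018633 rad, θ = 53° → φ = 5.999°, λ = -32.815°.
Leg 2: from (5.999°, -32.815°), δ = 2458.4/3440.065 = 0.714638 rad, θ = 155.6° → φ = -30.971°, λ = -14.409°.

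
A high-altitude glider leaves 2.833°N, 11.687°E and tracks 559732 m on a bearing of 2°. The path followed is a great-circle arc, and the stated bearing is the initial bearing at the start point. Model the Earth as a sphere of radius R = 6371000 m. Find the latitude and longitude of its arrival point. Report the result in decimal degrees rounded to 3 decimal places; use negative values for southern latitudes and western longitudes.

latitude 7.864°, longitude 11.864°

δ = 559732/6371000 = 0.087856 rad (5.0338°).
With φ₁ = 2.833° = 0.049445 rad and θ = 2° = 0.034907 rad:
sin φ₂ = sin φ₁ cos δ + cos φ₁ sin δ cos θ = (0.049425)(0.996143) + (0.998778)(0.087743)(0.999391) = 0.136817
φ₂ = asin(0.136817) = 0.137248 rad = 7.864°.
Then Δλ = atan2(0.003058, 0.989381) = 0.003091 rad, from sin θ sin δ cos φ₁ over cos δ − sin φ₁ sin φ₂.
λ₂ = λ₁ + Δλ = 11.864°.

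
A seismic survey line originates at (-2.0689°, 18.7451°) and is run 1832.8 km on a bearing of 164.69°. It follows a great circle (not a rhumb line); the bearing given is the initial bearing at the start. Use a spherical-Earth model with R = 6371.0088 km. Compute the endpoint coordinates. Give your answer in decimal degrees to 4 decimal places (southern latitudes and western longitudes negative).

latitude -17.9446°, longitude 23.2616°

The arc subtends δ = 1832.8/6371.0088 = 0.287678 rad at the centre.
Converting: φ₁ = -0.036109 rad, θ = 2.874383 rad.
sin φ₂ = sin φ₁ cos δ + cos φ₁ sin δ cos θ = (-0.036101)(0.958905) + (0.999348)(0.283727)(-0.964511) = -0.308097
φ₂ = asin(-0.308097) = -0.313192 rad = -17.9446°.
Δλ = atan2( sin θ sin δ cos φ₁ , cos δ − sin φ₁ sin φ₂ ) = atan2(0.074867, 0.947783) = 0.078828 rad = 4.5165°.
λ₂ = 18.7451° + 4.5165° = 23.2616°.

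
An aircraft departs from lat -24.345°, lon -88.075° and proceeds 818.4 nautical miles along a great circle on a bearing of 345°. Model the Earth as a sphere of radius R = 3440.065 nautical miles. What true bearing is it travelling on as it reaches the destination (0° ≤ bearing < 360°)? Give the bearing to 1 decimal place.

final bearing 346.1°

Angular distance δ = d/R = 818.4 / 3440.065 = 0.237902 rad.
Converting: φ₁ = -0.424900 rad, θ = 6.021386 rad.
sin φ₂ = sin φ₁ cos δ + cos φ₁ sin δ cos θ = (-0.412230)(0.971834) + (0.911080)(0.235665)(0.965926) = -0.193226
φ₂ = asin(-0.193226) = -0.194449 rad = -11.141°.
For the longitude increment, Δλ = atan2( sin θ sin δ cos φ₁, cos δ − sin φ₁ sin φ₂ ) = atan2(-0.055571, 0.892181) = -3.564°.
Hence λ₂ = -88.075° + -3.564° = -91.639°.
The forward bearing on arrival equals the back-azimuth from the destination plus 180°.
Back-azimuth from P₂ (-11.1°, -91.6°) to P₁ (-24.3°, -88.1°), with Δλ' = λ₁ − λ₂ = 3.6°: atan2( sin Δλ' cos φ₁ , cos φ₂ sin φ₁ − sin φ₂ cos φ₁ cos Δλ' ) = 166.1°.
Final bearing = (166.1° + 180°) mod 360° = 346.1°.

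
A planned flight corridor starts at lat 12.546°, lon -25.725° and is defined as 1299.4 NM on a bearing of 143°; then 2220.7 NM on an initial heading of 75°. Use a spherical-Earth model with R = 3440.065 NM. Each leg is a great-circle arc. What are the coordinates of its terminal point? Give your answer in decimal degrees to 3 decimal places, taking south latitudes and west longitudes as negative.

Apply the spherical direct solution leg by leg, carrying full precision between legs.
Leg 1: from (12.546°, -25.725°), δ = 1299.4/3440.065 = 0.377725 rad, θ = 143° → φ = -4.910°, λ = -12.853°.
Leg 2: from (-4.910°, -12.853°), δ = 2220.7/3440.065 = 0.645540 rad, θ = 75° → φ = 4.978°, λ = 22.832°.

latitude 4.978°, longitude 22.832°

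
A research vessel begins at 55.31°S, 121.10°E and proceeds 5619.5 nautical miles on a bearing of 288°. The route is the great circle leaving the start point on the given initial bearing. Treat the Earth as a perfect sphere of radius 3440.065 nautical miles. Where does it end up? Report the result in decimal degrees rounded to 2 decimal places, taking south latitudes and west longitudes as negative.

Angular distance δ = d/R = 5619.5 / 3440.065 = 1.633545 rad.
With φ₁ = -55.31° = -0.965342 rad and θ = 288° = 5.026548 rad:
sin φ₂ = sin φ₁ cos δ + cos φ₁ sin δ cos θ = (-0.822243)(-0.062707) + (0.569136)(0.998032)(0.309017) = 0.227087
φ₂ = asin(0.227087) = 0.229086 rad = 13.13°.
For the longitude increment, Δλ = atan2( sin θ sin δ cos φ₁, cos δ − sin φ₁ sin φ₂ ) = atan2(-0.540215, 0.124014) = -77.07°.
λ₂ = λ₁ + Δλ = 44.03°.

latitude 13.13°, longitude 44.03°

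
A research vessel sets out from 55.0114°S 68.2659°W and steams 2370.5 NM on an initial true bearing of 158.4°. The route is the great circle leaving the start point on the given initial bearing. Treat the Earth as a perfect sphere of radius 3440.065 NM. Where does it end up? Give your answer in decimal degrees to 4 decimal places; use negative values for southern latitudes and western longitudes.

latitude -76.2456°, longitude 31.8496°

The arc subtends δ = 2370.5/3440.065 = 0.689086 rad at the centre.
With φ₁ = -55.0114° = -0.960130 rad and θ = 158.4° = 2.764602 rad:
Destination latitude: φ₂ = arcsin( sin φ₁ cos δ + cos φ₁ sin δ cos θ ) = arcsin(-0.971324) = -76.2456°.
For the longitude increment, Δλ = atan2( sin θ sin δ cos φ₁, cos δ − sin φ₁ sin φ₂ ) = atan2(0.134216, -0.023945) = 100.1155°.
Hence λ₂ = -68.2659° + 100.1155° = 31.8496°.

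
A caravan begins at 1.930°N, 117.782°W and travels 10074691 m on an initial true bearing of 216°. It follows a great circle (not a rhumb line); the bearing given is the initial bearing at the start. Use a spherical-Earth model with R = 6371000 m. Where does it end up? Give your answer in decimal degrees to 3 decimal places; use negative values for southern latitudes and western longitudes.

The arc subtends δ = 10074691/6371000 = 1.581336 rad at the centre.
Start latitude φ₁ = 0.033685 rad; initial bearing θ = 3.769911 rad.
Applying the spherical law of cosines for sides, sin φ₂ = sin φ₁ cos δ + cos φ₁ sin δ cos θ = -0.808868, so φ₂ = -53.985°.
Δλ = atan2( sin θ sin δ cos φ₁ , cos δ − sin φ₁ sin φ₂ ) = atan2(-0.587419, 0.016702) = -1.542371 rad = -88.371°.
λ₂ = -117.782° + -88.371° = -206.153°, normalized to (−180°, 180°] → 153.847°.

latitude -53.985°, longitude 153.847°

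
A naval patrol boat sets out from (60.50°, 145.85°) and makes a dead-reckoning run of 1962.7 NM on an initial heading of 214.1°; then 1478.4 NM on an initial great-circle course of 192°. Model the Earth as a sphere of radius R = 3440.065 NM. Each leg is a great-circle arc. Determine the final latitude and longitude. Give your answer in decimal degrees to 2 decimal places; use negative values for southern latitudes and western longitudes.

Apply the spherical direct solution leg by leg, carrying full precision between legs.
Leg 1: from (60.50°, 145.85°), δ = 1962.7/3440.065 = 0.570542 rad, θ = 214.1° → φ = 30.82°, λ = 125.21°.
Leg 2: from (30.82°, 125.21°), δ = 1478.4/3440.065 = 0.429759 rad, θ = 192° → φ = 6.64°, λ = 120.20°.

latitude 6.64°, longitude 120.20°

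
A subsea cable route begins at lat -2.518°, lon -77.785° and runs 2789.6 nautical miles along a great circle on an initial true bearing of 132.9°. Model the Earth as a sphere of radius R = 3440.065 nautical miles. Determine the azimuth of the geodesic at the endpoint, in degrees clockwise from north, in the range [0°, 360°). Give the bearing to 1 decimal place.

Central angle δ = d/R = 0.810915 rad.
Start latitude φ₁ = -0.043947 rad; initial bearing θ = 2.319543 rad.
Applying the spherical law of cosines for sides, sin φ₂ = sin φ₁ cos δ + cos φ₁ sin δ cos θ = -0.523253, so φ₂ = -31.551°.
Then Δλ = atan2(0.530521, 0.665847) = 0.672762 rad, from sin θ sin δ cos φ₁ over cos δ − sin φ₁ sin φ₂.
λ₂ = -77.785° + 38.546° = -39.239°.
The forward bearing on arrival equals the back-azimuth from the destination plus 180°.
Back-azimuth from P₂ (-31.6°, -39.2°) to P₁ (-2.5°, -77.8°), with Δλ' = λ₁ − λ₂ = -38.5°: atan2( sin Δλ' cos φ₁ , cos φ₂ sin φ₁ − sin φ₂ cos φ₁ cos Δλ' ) = 300.8°.
Final bearing = (300.8° + 180°) mod 360° = 120.8°.

final bearing 120.8°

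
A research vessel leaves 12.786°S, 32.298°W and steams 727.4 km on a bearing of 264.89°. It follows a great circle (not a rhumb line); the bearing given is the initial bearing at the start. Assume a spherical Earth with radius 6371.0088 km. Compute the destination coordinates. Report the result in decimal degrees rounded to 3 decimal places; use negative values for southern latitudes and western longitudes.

Angular distance δ = d/R = 727.4 / 6371.0088 = 0.114173 rad.
Converting: φ₁ = -0.223158 rad, θ = 4.623203 rad.
Destination latitude: φ₂ = arcsin( sin φ₁ cos δ + cos φ₁ sin δ cos θ ) = arcsin(-0.229765) = -13.283°.
Δλ = atan2( sin θ sin δ cos φ₁ , cos δ − sin φ₁ sin φ₂ ) = atan2(-0.110659, 0.942640) = -0.116858 rad = -6.695°.
λ₂ = -32.298° + -6.695° = -38.993°.

latitude -13.283°, longitude -38.993°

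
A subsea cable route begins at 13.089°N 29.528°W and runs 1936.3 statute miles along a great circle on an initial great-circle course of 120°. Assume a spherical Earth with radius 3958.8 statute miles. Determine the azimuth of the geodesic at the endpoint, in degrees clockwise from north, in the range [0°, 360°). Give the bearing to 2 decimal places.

δ = 1936.3/3958.8 = 0.489113 rad (28.0241°).
Converting: φ₁ = 0.228446 rad, θ = 2.094395 rad.
Destination latitude: φ₂ = arcsin( sin φ₁ cos δ + cos φ₁ sin δ cos θ ) = arcsin(-0.028907) = -1.656°.
Δλ = atan2( sin θ sin δ cos φ₁ , cos δ − sin φ₁ sin φ₂ ) = atan2(0.396325, 0.889296) = 0.419240 rad = 24.021°.
λ₂ = -29.528° + 24.021° = -5.507°.
The forward bearing on arrival equals the back-azimuth from the destination plus 180°.
Back-azimuth from P₂ (-1.66°, -5.51°) to P₁ (13.09°, -29.53°), with Δλ' = λ₁ − λ₂ = -24.02°: atan2( sin Δλ' cos φ₁ , cos φ₂ sin φ₁ − sin φ₂ cos φ₁ cos Δλ' ) = 302.45°.
Final bearing = (302.45° + 180°) mod 360° = 122.45°.

final bearing 122.45°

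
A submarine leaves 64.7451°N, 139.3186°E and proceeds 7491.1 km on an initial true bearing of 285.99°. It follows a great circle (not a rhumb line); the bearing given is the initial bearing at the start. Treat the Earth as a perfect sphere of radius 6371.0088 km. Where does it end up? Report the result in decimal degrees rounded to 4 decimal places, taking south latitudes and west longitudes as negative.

δ = 7491.1/6371.0088 = 1.175811 rad (67.3690°).
Start latitude φ₁ = 1.130015 rad; initial bearing θ = 4.991467 rad.
Destination latitude: φ₂ = arcsin( sin φ₁ cos δ + cos φ₁ sin δ cos θ ) = arcsin(0.456494) = 27.1611°.
Then Δλ = atan2(-0.378559, -0.028067) = -1.644803 rad, from sin θ sin δ cos φ₁ over cos δ − sin φ₁ sin φ₂.
Hence λ₂ = 139.3186° + -94.2403° = 45.0783°.

latitude 27.1611°, longitude 45.0783°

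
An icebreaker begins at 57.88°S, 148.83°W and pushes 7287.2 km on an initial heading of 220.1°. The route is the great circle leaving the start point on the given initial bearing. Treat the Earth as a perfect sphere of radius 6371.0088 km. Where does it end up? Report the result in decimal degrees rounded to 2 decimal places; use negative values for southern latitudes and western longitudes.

Angular distance δ = d/R = 7287.2 / 6371.0088 = 1.143806 rad.
Converting: φ₁ = -1.010197 rad, θ = 3.841470 rad.
Destination latitude: φ₂ = arcsin( sin φ₁ cos δ + cos φ₁ sin δ cos θ ) = arcsin(-0.720933) = -46.13°.
Δλ = atan2( sin θ sin δ cos φ₁ , cos δ − sin φ₁ sin φ₂ ) = atan2(-0.311728, -0.196452) = -2.133128 rad = -122.22°.
λ₂ = -148.83° + -122.22° = -271.05°, normalized to (−180°, 180°] → 88.95°.

latitude -46.13°, longitude 88.95°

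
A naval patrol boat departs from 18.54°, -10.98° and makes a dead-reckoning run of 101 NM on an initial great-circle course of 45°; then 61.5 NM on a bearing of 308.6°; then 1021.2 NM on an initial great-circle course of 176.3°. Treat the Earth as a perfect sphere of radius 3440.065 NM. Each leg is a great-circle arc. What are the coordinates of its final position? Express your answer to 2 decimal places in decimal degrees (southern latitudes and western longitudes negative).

Apply the spherical direct solution leg by leg, carrying full precision between legs.
Leg 1: from (18.54°, -10.98°), δ = 101/3440.065 = 0.029360 rad, θ = 45° → φ = 19.73°, λ = -9.72°.
Leg 2: from (19.73°, -9.72°), δ = 61.5/3440.065 = 0.017878 rad, θ = 308.6° → φ = 20.36°, λ = -10.57°.
Leg 3: from (20.36°, -10.57°), δ = 1021.2/3440.065 = 0.296855 rad, θ = 176.3° → φ = 3.39°, λ = -9.49°.

latitude 3.39°, longitude -9.49°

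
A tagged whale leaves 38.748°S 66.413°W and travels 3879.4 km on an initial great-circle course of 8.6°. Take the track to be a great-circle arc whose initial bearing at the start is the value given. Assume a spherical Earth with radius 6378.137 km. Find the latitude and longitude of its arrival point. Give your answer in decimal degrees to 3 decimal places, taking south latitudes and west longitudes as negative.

latitude -4.187°, longitude -61.498°

Central angle δ = d/R = 0.608234 rad.
With φ₁ = -38.748° = -0.676280 rad and θ = 8.6° = 0.150098 rad:
sin φ₂ = sin φ₁ cos δ + cos φ₁ sin δ cos θ = (-0.625896)(0.820658) + (0.779906)(0.571419)(0.988756) = -0.073004
φ₂ = asin(-0.073004) = -0.073069 rad = -4.187°.
Δλ = atan2( sin θ sin δ cos φ₁ , cos δ − sin φ₁ sin φ₂ ) = atan2(0.066641, 0.774965) = 0.085781 rad = 4.915°.
λ₂ = λ₁ + Δλ = -61.498°.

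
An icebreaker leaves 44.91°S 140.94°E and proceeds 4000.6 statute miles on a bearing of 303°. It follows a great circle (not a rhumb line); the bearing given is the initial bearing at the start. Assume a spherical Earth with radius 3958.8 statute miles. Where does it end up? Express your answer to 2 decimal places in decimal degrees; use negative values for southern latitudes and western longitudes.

latitude -2.77°, longitude 95.60°

Angular distance δ = d/R = 4000.6 / 3958.8 = 1.010559 rad.
Converting: φ₁ = -0.783827 rad, θ = 5.288348 rad.
sin φ₂ = sin φ₁ cos δ + cos φ₁ sin δ cos θ = (-0.705995)(0.531387) + (0.708217)(0.847129)(0.544639) = -0.048400
φ₂ = asin(-0.048400) = -0.048419 rad = -2.77°.
For the longitude increment, Δλ = atan2( sin θ sin δ cos φ₁, cos δ − sin φ₁ sin φ₂ ) = atan2(-0.503161, 0.497217) = -45.34°.
λ₂ = λ₁ + Δλ = 95.60°.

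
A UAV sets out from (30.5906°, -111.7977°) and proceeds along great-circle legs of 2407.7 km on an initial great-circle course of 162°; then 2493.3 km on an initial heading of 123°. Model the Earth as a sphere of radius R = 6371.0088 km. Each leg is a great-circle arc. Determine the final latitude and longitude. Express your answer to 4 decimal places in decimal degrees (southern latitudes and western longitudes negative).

latitude -2.6770°, longitude -86.4742°

Apply the spherical direct solution leg by leg, carrying full precision between legs.
Leg 1: from (30.5906°, -111.7977°), δ = 2407.7/6371.0088 = 0.377915 rad, θ = 162° → φ = 9.8405°, λ = -105.1523°.
Leg 2: from (9.8405°, -105.1523°), δ = 2493.3/6371.0088 = 0.391351 rad, θ = 123° → φ = -2.6770°, λ = -86.4742°.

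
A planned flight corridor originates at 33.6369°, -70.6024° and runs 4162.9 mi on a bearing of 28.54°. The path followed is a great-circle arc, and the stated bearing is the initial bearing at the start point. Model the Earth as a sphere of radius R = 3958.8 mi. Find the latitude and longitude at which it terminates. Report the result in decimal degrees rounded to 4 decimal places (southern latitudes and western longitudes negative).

The arc subtends δ = 4162.9/3958.8 = 1.051556 rad at the centre.
With φ₁ = 33.6369° = 0.587075 rad and θ = 28.54° = 0.498117 rad:
Destination latitude: φ₂ = arcsin( sin φ₁ cos δ + cos φ₁ sin δ cos θ ) = arcsin(0.909865) = 65.4866°.
For the longitude increment, Δλ = atan2( sin θ sin δ cos φ₁, cos δ − sin φ₁ sin φ₂ ) = atan2(0.345348, -0.007779) = 91.2903°.
λ₂ = -70.6024° + 91.2903° = 20.6879°.

latitude 65.4866°, longitude 20.6879°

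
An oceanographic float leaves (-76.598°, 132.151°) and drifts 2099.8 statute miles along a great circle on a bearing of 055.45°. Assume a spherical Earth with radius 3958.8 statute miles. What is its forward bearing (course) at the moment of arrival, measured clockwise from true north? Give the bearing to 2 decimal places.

Central angle δ = d/R = 0.530413 rad.
With φ₁ = -76.598° = -1.336887 rad and θ = 55.45° = 0.967785 rad:
Destination latitude: φ₂ = arcsin( sin φ₁ cos δ + cos φ₁ sin δ cos θ ) = arcsin(-0.772609) = -50.589°.
Δλ = atan2( sin θ sin δ cos φ₁ , cos δ − sin φ₁ sin φ₂ ) = atan2(0.096576, 0.111029) = 0.715891 rad = 41.018°.
λ₂ = λ₁ + Δλ = 173.169°.
The forward bearing on arrival equals the back-azimuth from the destination plus 180°.
Back-azimuth from P₂ (-50.59°, 173.17°) to P₁ (-76.60°, 132.15°), with Δλ' = λ₁ − λ₂ = -41.02°: atan2( sin Δλ' cos φ₁ , cos φ₂ sin φ₁ − sin φ₂ cos φ₁ cos Δλ' ) = 197.50°.
Final bearing = (197.50° + 180°) mod 360° = 17.50°.

final bearing 17.50°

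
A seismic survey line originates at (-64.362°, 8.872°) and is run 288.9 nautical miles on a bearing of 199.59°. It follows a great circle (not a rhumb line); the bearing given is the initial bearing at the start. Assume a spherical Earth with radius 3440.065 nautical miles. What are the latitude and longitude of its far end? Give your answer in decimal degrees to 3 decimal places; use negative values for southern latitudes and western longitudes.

latitude -68.838°, longitude 4.404°

Central angle δ = d/R = 0.083981 rad.
With φ₁ = -64.362° = -1.123329 rad and θ = 199.59° = 3.483503 rad:
Destination latitude: φ₂ = arcsin( sin φ₁ cos δ + cos φ₁ sin δ cos θ ) = arcsin(-0.932562) = -68.838°.
For the longitude increment, Δλ = atan2( sin θ sin δ cos φ₁, cos δ − sin φ₁ sin φ₂ ) = atan2(-0.012169, 0.155728) = -4.468°.
λ₂ = 8.872° + -4.468° = 4.404°.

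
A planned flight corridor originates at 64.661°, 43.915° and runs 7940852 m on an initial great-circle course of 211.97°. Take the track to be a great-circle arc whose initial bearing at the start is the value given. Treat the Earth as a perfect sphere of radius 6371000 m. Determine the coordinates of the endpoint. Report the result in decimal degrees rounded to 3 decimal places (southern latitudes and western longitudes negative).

latitude -3.214°, longitude 13.739°

Central angle δ = d/R = 1.246406 rad.
Converting: φ₁ = 1.128547 rad, θ = 3.699574 rad.
Applying the spherical law of cosines for sides, sin φ₂ = sin φ₁ cos δ + cos φ₁ sin δ cos θ = -0.056059, so φ₂ = -3.214°.
Δλ = atan2( sin θ sin δ cos φ₁ , cos δ − sin φ₁ sin φ₂ ) = atan2(-0.214783, 0.369396) = -0.526663 rad = -30.176°.
λ₂ = λ₁ + Δλ = 13.739°.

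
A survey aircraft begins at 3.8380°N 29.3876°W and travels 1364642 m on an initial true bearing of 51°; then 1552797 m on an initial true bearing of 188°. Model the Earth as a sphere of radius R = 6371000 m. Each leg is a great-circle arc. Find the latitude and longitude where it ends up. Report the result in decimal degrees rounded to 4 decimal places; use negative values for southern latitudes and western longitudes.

Apply the spherical direct solution leg by leg, carrying full precision between legs.
Leg 1: from (3.8380°, -29.3876°), δ = 1364642/6371000 = 0.214196 rad, θ = 51° → φ = 11.4712°, λ = -19.6836°.
Leg 2: from (11.4712°, -19.6836°), δ = 1552797/6371000 = 0.243729 rad, θ = 188° → φ = -2.3614°, λ = -21.6099°.

latitude -2.3614°, longitude -21.6099°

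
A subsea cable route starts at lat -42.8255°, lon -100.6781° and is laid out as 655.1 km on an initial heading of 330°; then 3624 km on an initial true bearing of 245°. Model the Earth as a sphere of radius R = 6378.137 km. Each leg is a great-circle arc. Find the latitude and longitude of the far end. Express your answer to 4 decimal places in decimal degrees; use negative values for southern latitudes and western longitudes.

Apply the spherical direct solution leg by leg, carrying full precision between legs.
Leg 1: from (-42.8255°, -100.6781°), δ = 655.1/6378.137 = 0.102710 rad, θ = 330° → φ = -37.6663°, λ = -104.3913°.
Leg 2: from (-37.6663°, -104.3913°), δ = 3624/6378.137 = 0.568191 rad, θ = 245° → φ = -44.0325°, λ = -147.1056°.

latitude -44.0325°, longitude -147.1056°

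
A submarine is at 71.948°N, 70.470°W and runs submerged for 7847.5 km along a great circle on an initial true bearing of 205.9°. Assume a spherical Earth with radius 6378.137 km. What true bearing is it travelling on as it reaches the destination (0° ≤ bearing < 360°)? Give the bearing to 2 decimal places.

final bearing 187.79°

δ = 7847.5/6378.137 = 1.230375 rad (70.4953°).
Start latitude φ₁ = 1.255729 rad; initial bearing θ = 3.593633 rad.
Destination latitude: φ₂ = arcsin( sin φ₁ cos δ + cos φ₁ sin δ cos θ ) = arcsin(0.054691) = 3.135°.
Then Δλ = atan2(-0.127589, 0.281886) = -0.425035 rad, from sin θ sin δ cos φ₁ over cos δ − sin φ₁ sin φ₂.
λ₂ = λ₁ + Δλ = -94.823°.
The forward bearing on arrival equals the back-azimuth from the destination plus 180°.
Back-azimuth from P₂ (3.14°, -94.82°) to P₁ (71.95°, -70.47°), with Δλ' = λ₁ − λ₂ = 24.35°: atan2( sin Δλ' cos φ₁ , cos φ₂ sin φ₁ − sin φ₂ cos φ₁ cos Δλ' ) = 7.79°.
Final bearing = (7.79° + 180°) mod 360° = 187.79°.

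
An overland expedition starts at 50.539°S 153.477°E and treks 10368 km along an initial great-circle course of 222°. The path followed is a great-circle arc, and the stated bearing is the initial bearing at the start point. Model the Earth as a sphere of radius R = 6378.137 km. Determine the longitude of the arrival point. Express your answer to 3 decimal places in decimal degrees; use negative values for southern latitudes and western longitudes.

longitude 21.190°

δ = 10368/6378.137 = 1.625553 rad (93.1373°).
Start latitude φ₁ = -0.882072 rad; initial bearing θ = 3.874631 rad.
sin φ₂ = sin φ₁ cos δ + cos φ₁ sin δ cos θ = (-0.772057)(-0.054729) + (0.635553)(0.998501)(-0.743145) = -0.429346
φ₂ = asin(-0.429346) = -0.443768 rad = -25.426°.
Then Δλ = atan2(-0.424630, -0.386209) = -2.308845 rad, from sin θ sin δ cos φ₁ over cos δ − sin φ₁ sin φ₂.
λ₂ = λ₁ + Δλ = 21.190°.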